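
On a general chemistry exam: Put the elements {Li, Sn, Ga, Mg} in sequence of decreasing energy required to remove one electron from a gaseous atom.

Mg > Sn > Ga > Li

Li is in period 2, group 1; Mg is in period 3, group 2; Ga is in period 4, group 13; Sn is in period 5, group 14.
IE₁ increases left→right with effective nuclear charge and decreases top→bottom as the valence shell moves farther out.
A diagonal step moves right (one effect) and down (the opposite effect) at once.
Ga > Li: the two effects oppose for this pair; the across-period effect wins (579 vs 520 kJ/mol).
Sn > Ga: period and group pull opposite ways; the across-period shift dominates (709 vs 579 kJ/mol).
Mg > Sn: period and group pull opposite ways; the down-group shift dominates (738 vs 709 kJ/mol).
Approximate values (kJ/mol): Li 520, Mg 738, Ga 579, Sn 709.
So from highest to lowest: Mg > Sn > Ga > Li.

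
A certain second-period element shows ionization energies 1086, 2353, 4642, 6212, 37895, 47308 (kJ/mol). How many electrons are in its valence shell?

4

Look for the largest jump between consecutive ionization energies: IE5/IE4 ≈ 6.1, far larger than any earlier ratio.
That jump marks the point where a core electron is being removed. So the atom has 4 valence electrons.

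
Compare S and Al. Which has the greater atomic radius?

Radius decreases left→right (rising Z_eff, same n) and increases top→bottom (higher n).
All lie in period 3, so atomic radius increases right to left.
So Al has the greater atomic radius (Al > S).

Al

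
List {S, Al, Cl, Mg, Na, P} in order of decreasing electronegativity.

Cl > S > P > Al > Mg > Na

Na is in period 3, group 1; Mg is in period 3, group 2; Al is in period 3, group 13; P is in period 3, group 15; S is in period 3, group 16; Cl is in period 3, group 17.
Electronegativity increases across a period and decreases down a group, tracking effective nuclear charge and atomic size.
All lie in period 3, so electronegativity increases left to right.
So from highest to lowest: Cl > S > P > Al > Mg > Na.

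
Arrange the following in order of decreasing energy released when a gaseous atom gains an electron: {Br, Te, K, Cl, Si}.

Si is in period 3, group 14; Cl is in period 3, group 17; K is in period 4, group 1; Br is in period 4, group 17; Te is in period 5, group 16.
Electron affinity generally becomes more exothermic across a period toward the halogens and less exothermic down a group.
Neither a single period nor a single group — weigh both effects.
Si > K: relative to K, both the across-period and down-group shifts push Si's electron affinity up.
Te > Si: period and group pull opposite ways; the across-period shift dominates (190 vs 134 kJ/mol).
Br > Te: both effects reinforce here, so Br is clearly the higher of the two.
Cl > Br: they share group 17; the group trend gives Cl the larger value.
Approximate values (kJ/mol): Si 134, Cl 349, K 48, Br 325, Te 190.
So from highest to lowest: Cl > Br > Te > Si > K.

Cl > Br > Te > Si > K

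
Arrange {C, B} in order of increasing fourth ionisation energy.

C < B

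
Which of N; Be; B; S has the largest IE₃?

Be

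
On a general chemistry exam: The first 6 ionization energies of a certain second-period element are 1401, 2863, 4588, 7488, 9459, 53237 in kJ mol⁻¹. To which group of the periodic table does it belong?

Look for the largest jump between consecutive ionization energies: IE6/IE5 ≈ 5.6, far larger than any earlier ratio.
That jump marks the point where a core electron is being removed. So the atom has 5 valence electrons.
A main-group element with 5 valence electrons is in group 15.

Group 15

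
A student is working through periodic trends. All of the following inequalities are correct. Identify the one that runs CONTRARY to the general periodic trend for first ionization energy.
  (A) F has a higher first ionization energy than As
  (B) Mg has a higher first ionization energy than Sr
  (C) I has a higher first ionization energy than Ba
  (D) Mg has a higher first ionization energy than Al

The general trend: first ionization energy increases across a period and decreases down a group.
(A) F (period 2, group 17) vs As (period 4, group 15): the stated order agrees with the simple trend.
(B) Mg (period 3, group 2) vs Sr (period 5, group 2): the stated order agrees with the simple trend.
(C) I (period 5, group 17) vs Ba (period 6, group 2): the stated order agrees with the simple trend.
(D) Mg (period 3, group 2) vs Al (period 3, group 13): the stated order contradicts the simple trend.
The exception is (D): Al's single 3p electron is easier to remove than one from Mg's filled 3s².

(D)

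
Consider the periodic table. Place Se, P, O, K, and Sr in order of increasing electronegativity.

K < Sr < P < Se < O

Electronegativity increases across a period and decreases down a group, tracking effective nuclear charge and atomic size.
These span different periods and groups, so the two trends combine.
Sr > K: period and group pull opposite ways; the across-period shift dominates (0.95 vs 0.82).
P > Sr: relative to Sr, both the across-period and down-group shifts push P's electronegativity up.
Se > P: period and group pull opposite ways; the across-period shift dominates (2.55 vs 2.19).
O > Se: O sits above Se in group 16, so the down-group effect alone puts O higher.
Approximate values (Pauling): O 3.44, P 2.19, K 0.82, Se 2.55, Sr 0.95.
So from lowest to highest: K < Sr < P < Se < O.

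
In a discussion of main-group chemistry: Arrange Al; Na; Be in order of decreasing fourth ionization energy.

Be > Al > Na

After 3 electrons have been removed, what remains? Al³⁺ is the bare [Ne] core; Na³⁺ is already 2 electrons into the core; Be³⁺ is already 1 electron into the core.
All of these are removing an electron from a noble-gas core or deeper; the smaller core (lower principal quantum number) is held far more tightly, and within a period the higher nuclear charge binds the same core more tightly.
The numbers (kJ/mol): Al 11577, Na 9543, Be 21007.
Putting it together, IE_4: Na < Al < Be.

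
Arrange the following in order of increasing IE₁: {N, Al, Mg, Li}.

Li, Al, Mg, N

Li is in period 2, group 1; N is in period 2, group 15; Mg is in period 3, group 2; Al is in period 3, group 13.
Removing the outermost electron gets harder across a period and easier down a group.
Neither a single period nor a single group — weigh both effects.
Al > Li: period and group pull opposite ways; the across-period shift dominates (578 vs 520 kJ/mol).
Mg > Al: this pair runs against the simple trend — see the exception note.
N > Mg: relative to Mg, both the across-period and down-group shifts push N's first ionization energy up.
Note the exception: Mg has a higher first ionization energy than Al, contrary to the simple trend — Al's single 3p electron is easier to remove than one from Mg's filled 3s².
Approximate values (kJ/mol): Li 520, N 1402, Mg 738, Al 578.
So from lowest to highest: Li < Al < Mg < N.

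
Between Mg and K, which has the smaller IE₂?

Mg

Consider each +1 ion: Mg⁺ still has 1 valence electron; K⁺ is the bare [Ar] core.
Pulling an electron out of a noble-gas core costs far more than removing a remaining valence electron, so K sits at the high end of IE_2.
The numbers (kJ/mol): Mg 1451, K 3052.
Overall IE_2 order: Mg < K.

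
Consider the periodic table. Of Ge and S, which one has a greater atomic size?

Ge

Across a period the added protons contract the valence shell; down a group each new principal shell makes the atom larger.
Here both period and group differ, so the two effects have to be weighed against each other.
Ge > S: both effects reinforce here, so Ge is clearly the larger of the two.
Tabulated atomic radius (pm): S 103, Ge 121.
So Ge has the greater atomic size (Ge > S).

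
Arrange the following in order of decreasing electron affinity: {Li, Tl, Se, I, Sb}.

I > Se > Sb > Li > Tl

Li is in period 2, group 1; Se is in period 4, group 16; Sb is in period 5, group 15; I is in period 5, group 17; Tl is in period 6, group 13.
EA tends to increase across a period and decrease down a group, though the pattern is less regular than for IE or radius.
Neither a single period nor a single group — weigh both effects.
Li > Tl: period and group pull opposite ways; the down-group shift dominates (60 vs 19 kJ/mol).
Sb > Li: period and group pull opposite ways; the across-period shift dominates (103 vs 60 kJ/mol).
Se > Sb: relative to Sb, both the across-period and down-group shifts push Se's electron affinity up.
I > Se: the two effects oppose for this pair; the across-period effect wins (295 vs 195 kJ/mol).
For reference (kJ/mol): Li 60, Se 195, Sb 103, I 295, Tl 19.
So from highest to lowest: I > Se > Sb > Li > Tl.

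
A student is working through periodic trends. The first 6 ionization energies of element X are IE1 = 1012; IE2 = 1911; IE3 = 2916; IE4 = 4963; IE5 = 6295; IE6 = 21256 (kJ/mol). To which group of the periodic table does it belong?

Group 15

Look for the largest jump between consecutive ionization energies: IE6/IE5 ≈ 3.4, far larger than any earlier ratio.
That jump marks the point where a core electron is being removed. So the atom has 5 valence electrons.
A main-group element with 5 valence electrons is in group 15.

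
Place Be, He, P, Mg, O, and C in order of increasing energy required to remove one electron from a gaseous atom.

He is in period 1, group 18; Be is in period 2, group 2; C is in period 2, group 14; O is in period 2, group 16; Mg is in period 3, group 2; P is in period 3, group 15.
First ionization energy rises across a period (greater Z_eff holds electrons more tightly) and falls down a group (valence electrons are farther from the nucleus).
These span different periods and groups, so the two trends combine.
Be > Mg: they share group 2; the group trend gives Be the larger value.
P > Be: the two effects oppose for this pair; the across-period effect wins (1012 vs 900 kJ/mol).
C > P: the two effects oppose for this pair; the down-group effect wins (1086 vs 1012 kJ/mol).
O > C: both are in period 2; the period trend gives O the larger value.
He > O: relative to O, both the across-period and down-group shifts push He's first ionization energy up.
Approximate values (kJ/mol): He 2372, Be 900, C 1086, O 1314, Mg 738, P 1012.
So from lowest to highest: Mg < Be < P < C < O < He.

Mg, Be, P, C, O, He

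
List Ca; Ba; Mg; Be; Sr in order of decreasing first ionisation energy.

Be is in period 2, group 2; Mg is in period 3, group 2; Ca is in period 4, group 2; Sr is in period 5, group 2; Ba is in period 6, group 2.
Across a period the outer electron is held more tightly (higher IE₁); down a group it sits in a higher shell, more shielded, and comes off more easily.
All are in group 2, so first ionization energy increases up the group.
So from highest to lowest: Be > Mg > Ca > Sr > Ba.

Be > Mg > Ca > Sr > Ba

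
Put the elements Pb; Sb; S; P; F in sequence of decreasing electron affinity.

F is in period 2, group 17; P is in period 3, group 15; S is in period 3, group 16; Sb is in period 5, group 15; Pb is in period 6, group 14.
Adding an electron releases more energy for atoms nearer the top right (short of the noble gases).
Here both period and group differ, so the two effects have to be weighed against each other.
P > Pb: relative to Pb, both the across-period and down-group shifts push P's electron affinity up.
Sb > P: this pair runs against the simple trend — see the exception note.
S > Sb: relative to Sb, both the across-period and down-group shifts push S's electron affinity up.
F > S: relative to S, both the across-period and down-group shifts push F's electron affinity up.
Note the exception: Sb has a higher electron affinity than P, contrary to the simple trend — both are half-filled np³, but the pairing/repulsion penalty for the added electron shrinks as the p orbitals become larger and more diffuse down the group, and for Sb that outweighs the weaker nuclear attraction.
Approximate values (kJ/mol): F 328, P 72, S 200, Sb 103, Pb 35.
So from highest to lowest: F > S > Sb > P > Pb.

F > S > Sb > P > Pb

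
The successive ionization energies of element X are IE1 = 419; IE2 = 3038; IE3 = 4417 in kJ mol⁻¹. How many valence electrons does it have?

1

Look for the largest jump between consecutive ionization energies: IE2/IE1 ≈ 7.3, far larger than any earlier ratio.
That jump marks the point where a core electron is being removed. So the atom has 1 valence electron.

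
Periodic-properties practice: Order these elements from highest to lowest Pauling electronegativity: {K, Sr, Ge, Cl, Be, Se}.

Cl > Se > Ge > Be > Sr > K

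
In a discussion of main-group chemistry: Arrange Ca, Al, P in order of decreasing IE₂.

After 1 electron has been removed, what remains? Ca⁺ still has 1 valence electron; Al⁺ still has 2 valence electrons; P⁺ still has 4 valence electrons.
All are still removing valence electrons, so compare the +1 ions as you would atoms: IE_2 generally rises across a period (higher Z_eff) and falls down a group (larger shell), subject to the usual subshell exceptions.
Valence configurations: Ca⁺ [Ar]4s¹, Al⁺ [Ne]3s², P⁺ [Ne]3s²3p².
Tabulated IE_2 (kJ/mol): Ca 1145, Al 1817, P 1907.
Hence IE_2: Ca < Al < P.

P, Al, Ca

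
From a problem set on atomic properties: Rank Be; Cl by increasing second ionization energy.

The second ionization energy removes an electron from the +1 ion. For each element: Be⁺ still has 1 valence electron; Cl⁺ still has 6 valence electrons.
All are still removing valence electrons, so compare the +1 ions as you would atoms: IE_2 generally rises across a period (higher Z_eff) and falls down a group (larger shell), subject to the usual subshell exceptions.
Valence configurations: Be⁺ [He]2s¹, Cl⁺ [Ne]3s²3p⁴.
Approximate IE_2 values (kJ/mol): Be 1757, Cl 2298.
Putting it together, IE_2: Be < Cl.

Be < Cl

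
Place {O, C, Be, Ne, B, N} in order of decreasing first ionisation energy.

Ne, N, O, C, Be, B

Be is in period 2, group 2; B is in period 2, group 13; C is in period 2, group 14; N is in period 2, group 15; O is in period 2, group 16; Ne is in period 2, group 18.
Across a period the outer electron is held more tightly (higher IE₁); down a group it sits in a higher shell, more shielded, and comes off more easily.
All lie in period 2; the across-period trend (first ionization energy increases left to right) applies, with the exception below.
Note the exception: Be has a higher first ionization energy than B, contrary to the simple trend — removing B's lone 2p electron is easier than breaking Be's filled 2s².
Note the exception: N has a higher first ionization energy than O, contrary to the simple trend — pairing an electron in O's 2p⁴ costs repulsion energy, so O ionizes more easily than half-filled N (2p³).
Tabulated first ionization energy (kJ/mol): Be 900, B 801, C 1086, N 1402, O 1314, Ne 2081.
So from highest to lowest: Ne > N > O > C > Be > B.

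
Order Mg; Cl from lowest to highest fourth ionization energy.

Consider each +3 ion: Mg³⁺ is already 1 electron into the core; Cl³⁺ still has 4 valence electrons.
Breaking into a closed-shell core is much more expensive than removing a leftover valence electron — Mg has the largest IE_4 here.
The numbers (kJ/mol): Mg 10543, Cl 5159.
Overall IE_4 order: Cl < Mg.

Cl < Mg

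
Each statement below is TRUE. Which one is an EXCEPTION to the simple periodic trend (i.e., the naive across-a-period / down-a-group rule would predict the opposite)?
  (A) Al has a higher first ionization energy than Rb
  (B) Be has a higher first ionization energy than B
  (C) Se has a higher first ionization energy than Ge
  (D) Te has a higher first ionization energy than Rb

The general trend: first ionization energy increases across a period and decreases down a group.
(A) Al (period 3, group 13) vs Rb (period 5, group 1): the stated order agrees with the simple trend.
(B) Be (period 2, group 2) vs B (period 2, group 13): the stated order contradicts the simple trend.
(C) Se (period 4, group 16) vs Ge (period 4, group 14): the stated order agrees with the simple trend.
(D) Te (period 5, group 16) vs Rb (period 5, group 1): the stated order agrees with the simple trend.
The exception is (B): removing B's lone 2p electron is easier than breaking Be's filled 2s².

(B)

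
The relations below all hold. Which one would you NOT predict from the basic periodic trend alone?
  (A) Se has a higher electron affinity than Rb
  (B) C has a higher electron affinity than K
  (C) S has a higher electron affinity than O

(C)

The general trend: electron affinity increases across a period and decreases down a group.
(A) Se (period 4, group 16) vs Rb (period 5, group 1): the stated order agrees with the simple trend.
(B) C (period 2, group 14) vs K (period 4, group 1): the stated order agrees with the simple trend.
(C) S (period 3, group 16) vs O (period 2, group 16): the stated order contradicts the simple trend.
The exception is (C): the compact 2p subshell of O repels the added electron more than S's larger 3p does.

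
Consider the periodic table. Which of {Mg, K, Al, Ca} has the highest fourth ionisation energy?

The fourth ionization energy removes an electron from the +3 ion. For each element: Mg³⁺ is already 1 electron into the core; K³⁺ is already 2 electrons into the core; Al³⁺ is the bare [Ne] core; Ca³⁺ is already 1 electron into the core.
All of these are removing an electron from a noble-gas core or deeper; the smaller core (lower principal quantum number) is held far more tightly, and within a period the higher nuclear charge binds the same core more tightly.
Approximate IE_4 values (kJ/mol): Mg 10543, K 5877, Al 11577, Ca 6491.
Hence IE_4: K < Ca < Mg < Al.

Al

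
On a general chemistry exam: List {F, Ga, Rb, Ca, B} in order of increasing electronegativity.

B is in period 2, group 13; F is in period 2, group 17; Ca is in period 4, group 2; Ga is in period 4, group 13; Rb is in period 5, group 1.
EN rises left→right (higher Z_eff, smaller atoms) and falls top→bottom (larger, more shielded atoms).
Neither a single period nor a single group — weigh both effects.
Ca > Rb: both effects reinforce here, so Ca is clearly the higher of the two.
Ga > Ca: both are in period 4; the period trend gives Ga the larger value.
B > Ga: they share group 13; the group trend gives B the larger value.
F > B: both are in period 2; the period trend gives F the larger value.
Approximate values (Pauling): B 2.04, F 3.98, Ca 1.00, Ga 1.81, Rb 0.82.
So from lowest to highest: Rb < Ca < Ga < B < F.

Rb < Ca < Ga < B < F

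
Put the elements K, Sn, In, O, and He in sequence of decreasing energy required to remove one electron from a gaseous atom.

He, O, Sn, In, K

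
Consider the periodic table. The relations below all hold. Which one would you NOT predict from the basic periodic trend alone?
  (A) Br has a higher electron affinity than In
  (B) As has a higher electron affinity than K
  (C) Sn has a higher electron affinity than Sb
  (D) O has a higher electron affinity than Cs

The general trend: electron affinity increases across a period and decreases down a group.
(A) Br (period 4, group 17) vs In (period 5, group 13): the stated order agrees with the simple trend.
(B) As (period 4, group 15) vs K (period 4, group 1): the stated order agrees with the simple trend.
(C) Sn (period 5, group 14) vs Sb (period 5, group 15): the stated order contradicts the simple trend.
(D) O (period 2, group 16) vs Cs (period 6, group 1): the stated order agrees with the simple trend.
The exception is (C): adding an electron to Sb's half-filled 5p³ is unfavourable, so Sn has the more exothermic EA.

(C)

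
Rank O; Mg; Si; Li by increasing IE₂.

Mg < Si < O < Li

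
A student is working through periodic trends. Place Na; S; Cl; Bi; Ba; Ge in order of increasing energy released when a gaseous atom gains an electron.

Ba, Na, Bi, Ge, S, Cl

Na is in period 3, group 1; S is in period 3, group 16; Cl is in period 3, group 17; Ge is in period 4, group 14; Ba is in period 6, group 2; Bi is in period 6, group 15.
Electron affinity generally becomes more exothermic across a period toward the halogens and less exothermic down a group.
These span different periods and groups, so the two trends combine.
Na > Ba: the two effects oppose for this pair; the down-group effect wins (53 vs 14 kJ/mol).
Bi > Na: the two effects oppose for this pair; the across-period effect wins (91 vs 53 kJ/mol).
Ge > Bi: the two effects oppose for this pair; the down-group effect wins (119 vs 91 kJ/mol).
S > Ge: both effects reinforce here, so S is clearly the higher of the two.
Cl > S: both are in period 3; the period trend gives Cl the larger value.
For reference (kJ/mol): Na 53, S 200, Cl 349, Ge 119, Ba 14, Bi 91.
So from lowest to highest: Ba < Na < Bi < Ge < S < Cl.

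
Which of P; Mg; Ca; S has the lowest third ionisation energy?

IE_3 is the cost of taking one more electron from the +2 cation: P²⁺ still has 3 valence electrons; Mg²⁺ is the bare [Ne] core; Ca²⁺ is the bare [Ar] core; S²⁺ still has 4 valence electrons.
Breaking into a closed-shell core is much more expensive than removing a leftover valence electron — Ca and Mg have the largest IE_3 here.
Valence configurations: P²⁺ [Ne]3s²3p¹, S²⁺ [Ne]3s²3p².
Tabulated IE_3 (kJ/mol): P 2914, Mg 7733, Ca 4912, S 3357.
Hence IE_3: P < S < Ca < Mg.

P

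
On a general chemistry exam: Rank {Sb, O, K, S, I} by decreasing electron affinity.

I > S > O > Sb > K

O is in period 2, group 16; S is in period 3, group 16; K is in period 4, group 1; Sb is in period 5, group 15; I is in period 5, group 17.
Electron affinity generally becomes more exothermic across a period toward the halogens and less exothermic down a group.
Here both period and group differ, so the two effects have to be weighed against each other.
Sb > K: the two effects oppose for this pair; the across-period effect wins (103 vs 48 kJ/mol).
O > Sb: relative to Sb, both the across-period and down-group shifts push O's electron affinity up.
S > O: this pair runs against the simple trend — see the exception note.
I > S: the two effects oppose for this pair; the across-period effect wins (295 vs 200 kJ/mol).
Note the exception: S has a higher electron affinity than O, contrary to the simple trend — the compact 2p subshell of O repels the added electron more than S's larger 3p does.
For reference (kJ/mol): O 141, S 200, K 48, Sb 103, I 295.
So from highest to lowest: I > S > O > Sb > K.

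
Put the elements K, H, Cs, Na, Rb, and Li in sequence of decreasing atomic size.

Cs > Rb > K > Na > Li > H

H is in period 1, group 1; Li is in period 2, group 1; Na is in period 3, group 1; K is in period 4, group 1; Rb is in period 5, group 1; Cs is in period 6, group 1.
Radius decreases left→right (rising Z_eff, same n) and increases top→bottom (higher n).
All are in group 1, so atomic radius increases down the group.
So from largest to smallest: Cs > Rb > K > Na > Li > H.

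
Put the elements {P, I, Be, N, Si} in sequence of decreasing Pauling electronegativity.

N > I > P > Si > Be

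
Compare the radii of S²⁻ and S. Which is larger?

Forming S²⁻ adds 2 electrons to S. More electron–electron repulsion in the same shell, with unchanged nuclear charge, lets the cloud expand.
An anion is larger than its parent atom: S²⁻ > S.

S²⁻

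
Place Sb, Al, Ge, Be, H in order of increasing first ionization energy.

Removing the outermost electron gets harder across a period and easier down a group.
These sit on a diagonal, where the across-period and down-group effects partly cancel.
Ge > Al: the two effects oppose for this pair; the across-period effect wins (762 vs 578 kJ/mol).
Sb > Ge: period and group pull opposite ways; the across-period shift dominates (831 vs 762 kJ/mol).
Be > Sb: period and group pull opposite ways; the down-group shift dominates (900 vs 831 kJ/mol).
H > Be: the two effects oppose for this pair; the down-group effect wins (1312 vs 900 kJ/mol).
Tabulated first ionization energy (kJ/mol): H 1312, Be 900, Al 578, Ge 762, Sb 831.
So from lowest to highest: Al < Ge < Sb < Be < H.

Al < Ge < Sb < Be < H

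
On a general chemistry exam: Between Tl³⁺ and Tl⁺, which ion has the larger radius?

Both ions have Z = 81 protons, but Tl³⁺ has lost more electrons, so its remaining electrons feel a larger effective nuclear charge per electron and are pulled in more tightly.
Higher positive charge → smaller ion, so Tl⁺ > Tl³⁺.

Tl⁺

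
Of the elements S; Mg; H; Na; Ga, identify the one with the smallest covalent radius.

H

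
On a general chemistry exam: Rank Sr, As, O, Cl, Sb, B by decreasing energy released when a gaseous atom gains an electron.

Cl > O > Sb > As > B > Sr

B is in period 2, group 13; O is in period 2, group 16; Cl is in period 3, group 17; As is in period 4, group 15; Sr is in period 5, group 2; Sb is in period 5, group 15.
Electron affinity generally becomes more exothermic across a period toward the halogens and less exothermic down a group.
Neither a single period nor a single group — weigh both effects.
B > Sr: both effects reinforce here, so B is clearly the higher of the two.
As > B: the two effects oppose for this pair; the across-period effect wins (78 vs 27 kJ/mol).
Sb > As: this pair runs against the simple trend — see the exception note.
O > Sb: relative to Sb, both the across-period and down-group shifts push O's electron affinity up.
Cl > O: period and group pull opposite ways; the across-period shift dominates (349 vs 141 kJ/mol).
Note the exception: Sb has a higher electron affinity than As, contrary to the simple trend — both are half-filled np³, but the pairing/repulsion penalty for the added electron shrinks as the p orbitals become larger and more diffuse down the group, and for Sb that outweighs the weaker nuclear attraction.
Tabulated electron affinity (kJ/mol): B 27, O 141, Cl 349, As 78, Sr 5, Sb 103.
So from highest to lowest: Cl > O > Sb > As > B > Sr.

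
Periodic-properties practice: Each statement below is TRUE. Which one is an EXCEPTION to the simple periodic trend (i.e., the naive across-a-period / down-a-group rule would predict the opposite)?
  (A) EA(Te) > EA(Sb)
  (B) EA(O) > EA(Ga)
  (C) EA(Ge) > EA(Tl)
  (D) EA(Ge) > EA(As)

(D)

The general trend: electron affinity increases across a period and decreases down a group.
(A) Te (period 5, group 16) vs Sb (period 5, group 15): the stated order agrees with the simple trend.
(B) O (period 2, group 16) vs Ga (period 4, group 13): the stated order agrees with the simple trend.
(C) Ge (period 4, group 14) vs Tl (period 6, group 13): the stated order agrees with the simple trend.
(D) Ge (period 4, group 14) vs As (period 4, group 15): the stated order contradicts the simple trend.
The exception is (D): adding an electron to As's half-filled 4p³ is unfavourable, so Ge (4p²) has the more exothermic EA.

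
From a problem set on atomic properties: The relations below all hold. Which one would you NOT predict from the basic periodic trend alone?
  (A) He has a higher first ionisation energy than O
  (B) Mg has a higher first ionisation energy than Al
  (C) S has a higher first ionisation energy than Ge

(B)

The general trend: first ionisation energy increases across a period and decreases down a group.
(A) He (period 1, group 18) vs O (period 2, group 16): the stated order agrees with the simple trend.
(B) Mg (period 3, group 2) vs Al (period 3, group 13): the stated order contradicts the simple trend.
(C) S (period 3, group 16) vs Ge (period 4, group 14): the stated order agrees with the simple trend.
The exception is (B): Al's single 3p electron is easier to remove than one from Mg's filled 3s².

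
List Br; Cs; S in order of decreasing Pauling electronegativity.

S is in period 3, group 16; Br is in period 4, group 17; Cs is in period 6, group 1.
Electronegativity increases across a period and decreases down a group, tracking effective nuclear charge and atomic size.
Here both period and group differ, so the two effects have to be weighed against each other.
S > Cs: both effects reinforce here, so S is clearly the higher of the two.
Br > S: the two effects oppose for this pair; the across-period effect wins (2.96 vs 2.58).
Tabulated electronegativity (Pauling): S 2.58, Br 2.96, Cs 0.79.
So from highest to lowest: Br > S > Cs.

Br > S > Cs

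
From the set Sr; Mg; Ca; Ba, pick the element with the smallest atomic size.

Mg

Across a period the added protons contract the valence shell; down a group each new principal shell makes the atom larger.
All are in group 2, so atomic radius increases down the group.
The smallest atomic size among these belongs to Mg.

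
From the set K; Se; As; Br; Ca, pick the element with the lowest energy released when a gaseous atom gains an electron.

K is in period 4, group 1; Ca is in period 4, group 2; As is in period 4, group 15; Se is in period 4, group 16; Br is in period 4, group 17.
Electron affinity generally becomes more exothermic across a period toward the halogens and less exothermic down a group.
All lie in period 4; the across-period trend (electron affinity increases left to right) applies, with the exception below.
Note the exception: K has a higher electron affinity than Ca, contrary to the simple trend — adding an electron to Ca (ns²) has to open a new, higher-energy np subshell, which is unfavourable.
Tabulated electron affinity (kJ/mol): K 48, Ca 2, As 78, Se 195, Br 325.
The lowest energy released when a gaseous atom gains an electron among these belongs to Ca.

Ca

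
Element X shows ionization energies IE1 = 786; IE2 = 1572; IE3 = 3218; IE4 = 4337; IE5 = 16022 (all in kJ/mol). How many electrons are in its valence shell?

4

Look for the largest jump between consecutive ionization energies: IE5/IE4 ≈ 3.7, far larger than any earlier ratio.
That jump marks the point where a core electron is being removed. So the atom has 4 valence electrons.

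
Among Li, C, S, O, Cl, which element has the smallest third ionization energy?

S

IE_3 is the cost of taking one more electron from the +2 cation: Li²⁺ is already 1 electron into the core; C²⁺ still has 2 valence electrons; S²⁺ still has 4 valence electrons; O²⁺ still has 4 valence electrons; Cl²⁺ still has 5 valence electrons.
Breaking into a closed-shell core is much more expensive than removing a leftover valence electron — Li has the largest IE_3 here.
Valence configurations: C²⁺ [He]2s², S²⁺ [Ne]3s²3p², O²⁺ [He]2s²2p², Cl²⁺ [Ne]3s²3p³.
Approximate IE_3 values (kJ/mol): Li 11815, C 4620, S 3357, O 5300, Cl 3822.
So the third ionization energies run S < Cl < C < O < Li.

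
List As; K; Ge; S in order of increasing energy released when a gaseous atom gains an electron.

K, As, Ge, S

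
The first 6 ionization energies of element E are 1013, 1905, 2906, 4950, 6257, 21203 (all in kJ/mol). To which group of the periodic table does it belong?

Group 15

Look for the largest jump between consecutive ionization energies: IE6/IE5 ≈ 3.4, far larger than any earlier ratio.
That jump marks the point where a core electron is being removed. So the atom has 5 valence electrons.
A main-group element with 5 valence electrons is in group 15.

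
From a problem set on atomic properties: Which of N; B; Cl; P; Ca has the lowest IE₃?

P

After 2 electrons have been removed, what remains? N²⁺ still has 3 valence electrons; B²⁺ still has 1 valence electron; Cl²⁺ still has 5 valence electrons; P²⁺ still has 3 valence electrons; Ca²⁺ is the bare [Ar] core.
Pulling an electron out of a noble-gas core costs far more than removing a remaining valence electron, so Ca sits at the high end of IE_3.
Valence configurations: N²⁺ [He]2s²2p¹, B²⁺ [He]2s¹, Cl²⁺ [Ne]3s²3p³, P²⁺ [Ne]3s²3p¹.
Approximate IE_3 values (kJ/mol): N 4578, B 3660, Cl 3822, P 2914, Ca 4912.
Overall IE_3 order: P < B < Cl < N < Ca.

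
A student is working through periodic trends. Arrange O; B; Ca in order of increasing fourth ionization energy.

Ca, O, B

After 3 electrons have been removed, what remains? O³⁺ still has 3 valence electrons; B³⁺ is the bare [He] core; Ca³⁺ is already 1 electron into the core.
Usually core removal costs more than valence removal, but here the competition is close: a tightly held n=2 valence electron can cost more to remove than an n=3 core electron, so the actual values have to decide it.
The numbers (kJ/mol): O 7469, B 25026, Ca 6491.
Hence IE_4: Ca < O < B.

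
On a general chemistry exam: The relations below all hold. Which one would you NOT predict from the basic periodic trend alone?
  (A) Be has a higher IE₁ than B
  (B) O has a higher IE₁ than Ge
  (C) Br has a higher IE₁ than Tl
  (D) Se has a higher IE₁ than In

The general trend: IE₁ increases across a period and decreases down a group.
(A) Be (period 2, group 2) vs B (period 2, group 13): the stated order contradicts the simple trend.
(B) O (period 2, group 16) vs Ge (period 4, group 14): the stated order agrees with the simple trend.
(C) Br (period 4, group 17) vs Tl (period 6, group 13): the stated order agrees with the simple trend.
(D) Se (period 4, group 16) vs In (period 5, group 13): the stated order agrees with the simple trend.
The exception is (A): removing B's lone 2p electron is easier than breaking Be's filled 2s².

(A)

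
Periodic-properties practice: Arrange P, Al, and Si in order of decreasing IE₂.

The second ionization energy removes an electron from the +1 ion. For each element: P⁺ still has 4 valence electrons; Al⁺ still has 2 valence electrons; Si⁺ still has 3 valence electrons.
All are still removing valence electrons, so compare the +1 ions as you would atoms: IE_2 generally rises across a period (higher Z_eff) and falls down a group (larger shell), subject to the usual subshell exceptions.
Valence configurations: P⁺ [Ne]3s²3p², Al⁺ [Ne]3s², Si⁺ [Ne]3s²3p¹.
Si⁺ loses a lone 3p electron whereas Al⁺ must break into a filled 3s² pair, so IE_2(Al) > IE_2(Si) even though Si has the higher nuclear charge.
Tabulated IE_2 (kJ/mol): P 1907, Al 1817, Si 1577.
Hence IE_2: Si < Al < P.

P > Al > Si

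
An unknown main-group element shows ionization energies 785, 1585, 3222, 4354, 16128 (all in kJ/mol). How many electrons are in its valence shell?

4

Look for the largest jump between consecutive ionization energies: IE5/IE4 ≈ 3.7, far larger than any earlier ratio.
That jump marks the point where a core electron is being removed. So the atom has 4 valence electrons.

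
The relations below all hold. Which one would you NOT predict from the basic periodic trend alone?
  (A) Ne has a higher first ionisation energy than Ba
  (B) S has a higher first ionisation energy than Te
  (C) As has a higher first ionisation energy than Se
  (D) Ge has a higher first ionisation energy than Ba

(C)

The general trend: first ionisation energy increases across a period and decreases down a group.
(A) Ne (period 2, group 18) vs Ba (period 6, group 2): the stated order agrees with the simple trend.
(B) S (period 3, group 16) vs Te (period 5, group 16): the stated order agrees with the simple trend.
(C) As (period 4, group 15) vs Se (period 4, group 16): the stated order contradicts the simple trend.
(D) Ge (period 4, group 14) vs Ba (period 6, group 2): the stated order agrees with the simple trend.
The exception is (C): Se (4p⁴) ionizes more easily than half-filled As (4p³).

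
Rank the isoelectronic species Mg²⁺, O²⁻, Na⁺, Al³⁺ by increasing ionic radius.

All of these have 10 electrons, so size is governed by nuclear charge alone: the more protons, the stronger the pull on the same electron cloud, and the smaller the ion.
Nuclear charges: Al³⁺ (Z=13), Mg²⁺ (Z=12), Na⁺ (Z=11), O²⁻ (Z=8).
Smallest to largest: Al³⁺ < Mg²⁺ < Na⁺ < O²⁻.

Al³⁺, Mg²⁺, Na⁺, O²⁻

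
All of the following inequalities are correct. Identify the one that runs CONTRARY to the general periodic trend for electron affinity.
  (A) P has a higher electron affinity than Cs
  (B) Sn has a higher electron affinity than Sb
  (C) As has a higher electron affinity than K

(B)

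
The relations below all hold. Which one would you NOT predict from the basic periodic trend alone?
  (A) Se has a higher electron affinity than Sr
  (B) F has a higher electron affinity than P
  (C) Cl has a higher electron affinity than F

(C)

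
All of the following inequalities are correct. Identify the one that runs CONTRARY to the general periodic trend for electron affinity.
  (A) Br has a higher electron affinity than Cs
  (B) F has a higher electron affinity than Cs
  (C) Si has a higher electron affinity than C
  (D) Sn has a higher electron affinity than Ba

(C)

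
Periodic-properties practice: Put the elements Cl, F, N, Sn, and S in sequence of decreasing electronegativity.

F > Cl > N > S > Sn

N is in period 2, group 15; F is in period 2, group 17; S is in period 3, group 16; Cl is in period 3, group 17; Sn is in period 5, group 14.
Smaller atoms with higher effective nuclear charge are more electronegative.
Here both period and group differ, so the two effects have to be weighed against each other.
S > Sn: both effects reinforce here, so S is clearly the higher of the two.
N > S: period and group pull opposite ways; the down-group shift dominates (3.04 vs 2.58).
Cl > N: the two effects oppose for this pair; the across-period effect wins (3.16 vs 3.04).
F > Cl: F sits above Cl in group 17, so the down-group effect alone puts F higher.
Approximate values (Pauling): N 3.04, F 3.98, S 2.58, Cl 3.16, Sn 1.96.
So from highest to lowest: F > Cl > N > S > Sn.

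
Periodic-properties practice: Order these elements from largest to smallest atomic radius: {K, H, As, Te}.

K > Te > As > H

Radius decreases left→right (rising Z_eff, same n) and increases top→bottom (higher n).
Neither a single period nor a single group — weigh both effects.
As > H: the two effects oppose for this pair; the down-group effect wins (121 vs 32 pm).
Te > As: the two effects oppose for this pair; the down-group effect wins (136 vs 121 pm).
K > Te: the two effects oppose for this pair; the across-period effect wins (196 vs 136 pm).
Approximate values (pm): H 32, K 196, As 121, Te 136.
So from largest to smallest: K > Te > As > H.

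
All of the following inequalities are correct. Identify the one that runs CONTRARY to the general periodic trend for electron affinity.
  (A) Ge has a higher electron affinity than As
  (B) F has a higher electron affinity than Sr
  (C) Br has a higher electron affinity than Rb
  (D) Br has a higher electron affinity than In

(A)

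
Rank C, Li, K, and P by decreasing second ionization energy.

Li > K > C > P

The second ionization energy removes an electron from the +1 ion. For each element: C⁺ still has 3 valence electrons; Li⁺ is the bare [He] core; K⁺ is the bare [Ar] core; P⁺ still has 4 valence electrons.
Breaking into a closed-shell core is much more expensive than removing a leftover valence electron — K and Li have the largest IE_2 here.
Valence configurations: C⁺ [He]2s²2p¹, P⁺ [Ne]3s²3p².
Approximate IE_2 values (kJ/mol): C 2353, Li 7298, K 3052, P 1907.
Hence IE_2: P < C < K < Li.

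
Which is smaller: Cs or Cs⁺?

Forming Cs⁺ removes 1 electron from Cs. Fewer electrons for the same nuclear charge means less shielding and a higher Z_eff on the remaining electrons, and for main-group metals the entire outer shell is lost.
A cation is smaller than its parent atom: Cs⁺ < Cs.

Cs⁺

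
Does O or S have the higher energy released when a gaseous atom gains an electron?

O is in period 2, group 16; S is in period 3, group 16.
Atoms with high Z_eff and room in the valence shell (especially the halogens) have the most exothermic electron affinities.
All are in group 16; the group trend (electron affinity increases up the group) applies, with the exception below.
Note the exception: S has a higher electron affinity than O, contrary to the simple trend — the compact 2p subshell of O repels the added electron more than S's larger 3p does.
Approximate values (kJ/mol): O 141, S 200.
So S has the higher energy released when a gaseous atom gains an electron (S > O).

S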